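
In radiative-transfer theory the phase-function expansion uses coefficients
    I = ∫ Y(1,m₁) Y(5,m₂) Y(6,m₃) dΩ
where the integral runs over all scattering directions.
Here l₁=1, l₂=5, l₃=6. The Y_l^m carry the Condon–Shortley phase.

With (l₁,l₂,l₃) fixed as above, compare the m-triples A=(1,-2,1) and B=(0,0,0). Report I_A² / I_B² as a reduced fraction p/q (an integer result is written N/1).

5/18

Shared (l₁,l₂,l₃)=(1,5,6): N and (l;000)² cancel in I_A²/I_B².
A: Δ = 0!·2!·10!/13! = 1/858; Racah Σ t=0..0: t=0:+1/60480 = 1/60480; ⇒ 3j(1 5 6; 1 -2 1)² = 5/429, sgn -1
B: Δ = 0!·2!·10!/13! = 1/858; Racah Σ t=0..0: t=0:+1/14400 = 1/14400; ⇒ 3j(1 5 6; 0 0 0)² = 6/143, sgn +1
I_A²/I_B² = (5/429)/(6/143) = 5/18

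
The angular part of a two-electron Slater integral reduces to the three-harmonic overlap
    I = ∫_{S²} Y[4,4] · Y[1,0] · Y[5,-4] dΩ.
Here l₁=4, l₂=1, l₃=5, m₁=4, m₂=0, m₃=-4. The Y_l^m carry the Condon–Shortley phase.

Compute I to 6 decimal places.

0.147319

Checks pass: Σm=0; 10 even; l₃=5∈[3,5].
(2·4+1)(2·1+1)(2·5+1) = 297
Δ: 0! 8! 2! / 11! → 1/495
sum: t=0:+1/576 = 1/576
3j²(4 1 5; 0 0 0) = Δ·Π!·Σ² = 5/99  (sign -1)
sum: t=0:+1/40320 = 1/40320
3j²(4 1 5; 4 0 -4) = Δ·Π!·Σ² = 1/55  (sign -1)
combine: 4πI² = 297·5/99·1/55 = 3/11
take √, sign +1: I = 0.14731920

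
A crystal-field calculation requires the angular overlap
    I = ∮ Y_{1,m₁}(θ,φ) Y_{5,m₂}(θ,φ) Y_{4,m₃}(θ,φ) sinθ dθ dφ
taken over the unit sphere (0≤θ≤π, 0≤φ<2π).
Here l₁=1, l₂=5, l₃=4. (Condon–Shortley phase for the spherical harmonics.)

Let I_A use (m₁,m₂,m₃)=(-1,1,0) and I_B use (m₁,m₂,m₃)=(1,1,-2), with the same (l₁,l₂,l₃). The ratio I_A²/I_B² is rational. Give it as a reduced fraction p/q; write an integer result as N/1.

5/2

l's match ⇒ only the (l;m) 3-j factors differ between A and B.
A: triangle coeff Δ(1,5,4) = 1/495; Σ_t [2,2]: t=2:+1/1152 = 1/1152; (3j)²=1/33 [(1 5 4; -1 1 0)], sign=+1
B: triangle coeff Δ(1,5,4) = 1/495; Σ_t [0,0]: t=0:+1/2880 = 1/2880; (3j)²=2/165 [(1 5 4; 1 1 -2)], sign=+1
I_A²/I_B² = (1/33)/(2/165) = 5/2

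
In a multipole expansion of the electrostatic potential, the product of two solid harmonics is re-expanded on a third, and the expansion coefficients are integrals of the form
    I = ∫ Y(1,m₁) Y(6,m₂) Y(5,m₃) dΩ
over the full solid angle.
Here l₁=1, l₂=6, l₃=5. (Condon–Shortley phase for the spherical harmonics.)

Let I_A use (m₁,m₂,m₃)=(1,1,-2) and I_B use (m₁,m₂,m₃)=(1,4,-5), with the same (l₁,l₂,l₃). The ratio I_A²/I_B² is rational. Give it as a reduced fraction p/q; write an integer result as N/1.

Shared (l₁,l₂,l₃)=(1,6,5): N and (l;000)² cancel in I_A²/I_B².
A: Δ = 2!·0!·10!/13! = 1/858; Racah Σ t=0..0: t=0:+1/60480 = 1/60480; ⇒ 3j(1 6 5; 1 1 -2)² = 5/429, sgn -1
B: Δ = 2!·0!·10!/13! = 1/858; Racah Σ t=0..0: t=0:+1/7257600 = 1/7257600; ⇒ 3j(1 6 5; 1 4 -5)² = 1/858, sgn +1
I_A²/I_B² = (5/429)/(1/858) = 10/1

10/1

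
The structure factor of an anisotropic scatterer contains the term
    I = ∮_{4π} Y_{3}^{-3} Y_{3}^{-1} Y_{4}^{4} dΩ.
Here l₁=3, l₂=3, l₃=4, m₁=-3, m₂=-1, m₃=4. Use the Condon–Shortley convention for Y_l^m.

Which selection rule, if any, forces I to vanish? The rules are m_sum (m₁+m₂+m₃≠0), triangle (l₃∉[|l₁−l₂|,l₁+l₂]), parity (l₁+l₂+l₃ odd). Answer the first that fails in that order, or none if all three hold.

azimuthal sum: -3 − 1 + 4 = 0  ✓
0 ≤ 4 ≤ 6 (triangle on l)  ✓
L = 3 + 3 + 4 = 10 (even)  ✓

none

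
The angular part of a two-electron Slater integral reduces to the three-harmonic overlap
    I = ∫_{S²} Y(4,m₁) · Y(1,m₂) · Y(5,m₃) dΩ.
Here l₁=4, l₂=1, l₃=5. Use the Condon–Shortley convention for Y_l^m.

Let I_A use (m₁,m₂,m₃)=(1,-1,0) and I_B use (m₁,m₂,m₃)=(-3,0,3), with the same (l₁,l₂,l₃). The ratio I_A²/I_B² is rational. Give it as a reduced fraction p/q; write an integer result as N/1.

Same 4,1,5: normalisation and zero-m 3j drop out of the ratio.
A: Δ: 0! 8! 2! / 11! → 1/495; sum: t=0:+1/1440 = 1/1440; 3j²(4 1 5; 1 -1 0) = Δ·Π!·Σ² = 2/99  (sign -1)
B: Δ: 0! 8! 2! / 11! → 1/495; sum: t=0:+1/5040 = 1/5040; 3j²(4 1 5; -3 0 3) = Δ·Π!·Σ² = 16/495  (sign +1)
I_A²/I_B² = (2/99)/(16/495) = 5/8

5/8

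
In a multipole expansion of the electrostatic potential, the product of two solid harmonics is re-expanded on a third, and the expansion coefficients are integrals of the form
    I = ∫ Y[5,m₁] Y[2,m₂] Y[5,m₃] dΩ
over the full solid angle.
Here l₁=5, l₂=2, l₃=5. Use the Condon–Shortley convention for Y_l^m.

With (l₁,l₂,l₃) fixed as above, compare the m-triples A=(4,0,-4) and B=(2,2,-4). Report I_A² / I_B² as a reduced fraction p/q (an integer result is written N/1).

1/2

l's match ⇒ only the (l;m) 3-j factors differ between A and B.
A: triangle coeff Δ(5,2,5) = 1/38610; Σ_t [0,1]: t=0:+1/20160 t=1:−1/40320 = 1/40320; (3j)²=6/715 [(5 2 5; 4 0 -4)], sign=-1
B: triangle coeff Δ(5,2,5) = 1/38610; Σ_t [2,2]: t=2:+1/20160 = 1/20160; (3j)²=12/715 [(5 2 5; 2 2 -4)], sign=-1
I_A²/I_B² = (6/715)/(12/715) = 1/2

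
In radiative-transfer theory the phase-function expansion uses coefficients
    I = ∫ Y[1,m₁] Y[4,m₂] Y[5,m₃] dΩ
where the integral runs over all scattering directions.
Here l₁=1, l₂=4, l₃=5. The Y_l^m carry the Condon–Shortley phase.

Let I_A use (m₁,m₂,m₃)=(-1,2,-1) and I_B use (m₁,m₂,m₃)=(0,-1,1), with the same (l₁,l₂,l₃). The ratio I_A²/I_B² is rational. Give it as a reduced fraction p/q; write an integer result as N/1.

1/4

Shared (l₁,l₂,l₃)=(1,4,5): N and (l;000)² cancel in I_A²/I_B².
A: Δ = 0!·2!·8!/11! = 1/495; Racah Σ t=0..0: t=0:+1/2880 = 1/2880; ⇒ 3j(1 4 5; -1 2 -1)² = 2/165, sgn +1
B: Δ = 0!·2!·8!/11! = 1/495; Racah Σ t=0..0: t=0:+1/720 = 1/720; ⇒ 3j(1 4 5; 0 -1 1)² = 8/165, sgn +1
I_A²/I_B² = (2/165)/(8/165) = 1/4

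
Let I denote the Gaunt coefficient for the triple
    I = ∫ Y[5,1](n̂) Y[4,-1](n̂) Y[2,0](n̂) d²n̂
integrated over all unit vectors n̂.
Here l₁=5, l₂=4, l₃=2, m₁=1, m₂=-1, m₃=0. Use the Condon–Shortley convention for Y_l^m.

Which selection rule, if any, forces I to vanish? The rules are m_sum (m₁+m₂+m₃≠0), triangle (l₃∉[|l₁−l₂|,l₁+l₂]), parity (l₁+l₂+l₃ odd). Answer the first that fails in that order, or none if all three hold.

parity

m₁+m₂+m₃ = 1 − 1 + 0 = 0  ✓
triangle: |5−4|=1 ≤ l₃=2 ≤ 5+4=9  ✓
parity: l₁+l₂+l₃ = 11 is odd  ✗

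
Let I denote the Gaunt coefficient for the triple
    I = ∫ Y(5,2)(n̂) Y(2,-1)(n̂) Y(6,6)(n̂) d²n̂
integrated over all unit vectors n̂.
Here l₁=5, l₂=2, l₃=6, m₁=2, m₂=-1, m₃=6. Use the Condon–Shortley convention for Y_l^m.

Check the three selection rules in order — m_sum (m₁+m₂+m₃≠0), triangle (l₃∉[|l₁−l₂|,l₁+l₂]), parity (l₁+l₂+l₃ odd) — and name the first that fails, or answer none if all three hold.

azimuthal sum: 2 − 1 + 6 = 7  ✗
3 ≤ 6 ≤ 7 (triangle on l)
L = 5 + 2 + 6 = 13 (odd)

m_sum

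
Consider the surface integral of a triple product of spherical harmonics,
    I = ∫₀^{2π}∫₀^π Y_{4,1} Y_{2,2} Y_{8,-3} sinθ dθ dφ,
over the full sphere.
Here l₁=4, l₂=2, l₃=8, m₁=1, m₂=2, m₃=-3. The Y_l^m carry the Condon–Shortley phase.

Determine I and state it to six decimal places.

0.000000

triangle: need 2≤l₃≤6, have 8; I=0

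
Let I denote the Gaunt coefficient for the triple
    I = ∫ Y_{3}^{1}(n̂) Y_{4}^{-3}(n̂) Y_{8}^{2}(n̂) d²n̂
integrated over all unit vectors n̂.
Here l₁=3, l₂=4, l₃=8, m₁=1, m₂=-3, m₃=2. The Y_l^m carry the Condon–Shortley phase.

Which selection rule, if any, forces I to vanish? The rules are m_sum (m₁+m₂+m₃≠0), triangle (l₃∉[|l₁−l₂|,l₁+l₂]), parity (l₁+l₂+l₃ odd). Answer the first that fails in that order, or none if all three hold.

triangle

m₁+m₂+m₃ = 1 − 3 + 2 = 0  ✓
triangle: |3−4|=1 ≤ l₃=8 ≤ 3+4=7  ✗
parity: l₁+l₂+l₃ = 15 is odd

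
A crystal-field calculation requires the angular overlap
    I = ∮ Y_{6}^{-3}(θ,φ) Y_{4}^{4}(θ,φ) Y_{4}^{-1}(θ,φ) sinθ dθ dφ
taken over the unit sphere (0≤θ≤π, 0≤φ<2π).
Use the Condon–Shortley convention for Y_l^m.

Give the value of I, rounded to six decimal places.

0.155830

Rules hold: Σm=0, L=14 even, 2≤4≤10.
N = 13·9·9 = 1053
Δ = 6!·6!·2!/15! = 1/1261260
Racah Σ t=2..4: t=2:+1/4608 t=3:−1/1296 t=4:+1/4608 = -7/20736
⇒ 3j(6 4 4; 0 0 0)² = 20/1287, sgn -1
Racah Σ t=6..6: t=6:+1/51840 = 1/51840
⇒ 3j(6 4 4; -3 4 -1)² = 8/429, sgn -1
4πI² = N·(3j₀)²·(3jₘ)² = 480/1573
I = +1·√(0.305149/4π) = 0.15583009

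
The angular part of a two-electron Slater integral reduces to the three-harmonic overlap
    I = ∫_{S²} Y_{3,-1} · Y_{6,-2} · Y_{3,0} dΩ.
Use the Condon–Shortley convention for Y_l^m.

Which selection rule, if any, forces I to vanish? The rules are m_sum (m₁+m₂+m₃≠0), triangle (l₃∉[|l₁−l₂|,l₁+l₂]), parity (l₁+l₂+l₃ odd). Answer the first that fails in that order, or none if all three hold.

azimuthal sum: -1 − 2 + 0 = -3  ✗
3 ≤ 3 ≤ 9 (triangle on l)
L = 3 + 6 + 3 = 12 (even)

m_sum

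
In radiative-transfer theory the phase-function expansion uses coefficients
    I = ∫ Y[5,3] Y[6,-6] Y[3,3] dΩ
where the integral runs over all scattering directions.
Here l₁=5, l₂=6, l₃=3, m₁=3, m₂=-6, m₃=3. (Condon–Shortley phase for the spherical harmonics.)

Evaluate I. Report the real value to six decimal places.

-0.119512

Checks pass: Σm=0; 14 even; l₃=3∈[1,11].
(2·5+1)(2·6+1)(2·3+1) = 1001
Δ: 8! 2! 4! / 15! → 1/675675
sum: t=3:−1/8640 t=4:+1/2304 t=5:−1/8640 = 7/34560
3j²(5 6 3; 0 0 0) = Δ·Π!·Σ² = 7/429  (sign -1)
sum: t=0:+1/1935360 = 1/1935360
3j²(5 6 3; 3 -6 3) = Δ·Π!·Σ² = 1/91  (sign +1)
combine: 4πI² = 1001·7/429·1/91 = 7/39
take √, sign -1: I = -0.11951207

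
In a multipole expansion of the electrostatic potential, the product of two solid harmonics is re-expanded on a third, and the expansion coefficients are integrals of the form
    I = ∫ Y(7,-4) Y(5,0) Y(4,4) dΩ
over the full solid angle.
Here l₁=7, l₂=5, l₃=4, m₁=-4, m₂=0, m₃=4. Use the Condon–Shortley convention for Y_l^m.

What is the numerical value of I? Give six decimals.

m-sum 0 ✓  L=16 even ✓  2≤4≤12 ✓
Π(2lᵢ+1) = 15×11×9 = 1485
triangle coeff Δ(7,5,4) = 1/6126120
Σ_t [3,5]: t=3:−1/69120 t=4:+1/20736 t=5:−1/69120 = 1/51840
(3j)²=280/21879 [(7 5 4; 0 0 0)], sign=+1
Σ_t [5,5]: t=5:−1/1036800 = -1/1036800
(3j)²=14/663 [(7 5 4; -4 0 4)], sign=-1
⇒ 4πI² = 19600/48841
I = (-1)√(19600/48841/(4π)) = -0.17870258

-0.178703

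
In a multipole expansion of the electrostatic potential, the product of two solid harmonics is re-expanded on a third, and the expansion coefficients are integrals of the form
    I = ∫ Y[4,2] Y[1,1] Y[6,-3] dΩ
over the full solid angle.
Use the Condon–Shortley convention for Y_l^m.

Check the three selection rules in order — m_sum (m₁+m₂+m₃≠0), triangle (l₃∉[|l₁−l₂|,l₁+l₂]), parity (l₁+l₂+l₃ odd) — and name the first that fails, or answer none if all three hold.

triangle

Σmᵢ = 0  ✓
l₃∈[|l₁−l₂|,l₁+l₂]=[3,5], have l₃=6  ✗
Σlᵢ = 11 ⇒ odd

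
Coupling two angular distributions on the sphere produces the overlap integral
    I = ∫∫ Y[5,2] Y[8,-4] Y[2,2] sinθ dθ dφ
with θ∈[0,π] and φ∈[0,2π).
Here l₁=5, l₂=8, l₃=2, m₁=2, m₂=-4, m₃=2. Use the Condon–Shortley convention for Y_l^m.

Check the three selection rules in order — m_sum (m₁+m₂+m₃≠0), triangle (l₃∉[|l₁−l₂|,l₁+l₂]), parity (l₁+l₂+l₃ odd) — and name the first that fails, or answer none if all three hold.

m₁+m₂+m₃ = 2 − 4 + 2 = 0  ✓
triangle: |5−8|=3 ≤ l₃=2 ≤ 5+8=13  ✗
parity: l₁+l₂+l₃ = 15 is odd

triangle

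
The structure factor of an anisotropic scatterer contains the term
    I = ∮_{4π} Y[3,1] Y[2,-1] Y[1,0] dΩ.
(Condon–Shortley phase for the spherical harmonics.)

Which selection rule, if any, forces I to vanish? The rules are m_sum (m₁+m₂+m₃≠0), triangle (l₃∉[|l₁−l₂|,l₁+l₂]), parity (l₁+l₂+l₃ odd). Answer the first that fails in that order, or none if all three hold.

none

Σmᵢ = 0  ✓
l₃∈[|l₁−l₂|,l₁+l₂]=[1,5], have l₃=1  ✓
Σlᵢ = 6 ⇒ even  ✓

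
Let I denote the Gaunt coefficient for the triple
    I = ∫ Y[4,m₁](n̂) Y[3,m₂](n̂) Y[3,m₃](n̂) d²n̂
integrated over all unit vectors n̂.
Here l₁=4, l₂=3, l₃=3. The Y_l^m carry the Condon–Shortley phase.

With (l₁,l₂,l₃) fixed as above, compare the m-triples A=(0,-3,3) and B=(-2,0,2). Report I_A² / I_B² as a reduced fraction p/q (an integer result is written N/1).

Shared (l₁,l₂,l₃)=(4,3,3): N and (l;000)² cancel in I_A²/I_B².
A: Δ = 4!·4!·2!/11! = 1/34650; Racah Σ t=0..0: t=0:+1/1152 = 1/1152; ⇒ 3j(4 3 3; 0 -3 3)² = 1/154, sgn +1
B: Δ = 4!·4!·2!/11! = 1/34650; Racah Σ t=2..3: t=2:+1/96 t=3:−1/72 = -1/288; ⇒ 3j(4 3 3; -2 0 2)² = 1/462, sgn +1
I_A²/I_B² = (1/154)/(1/462) = 3/1

3/1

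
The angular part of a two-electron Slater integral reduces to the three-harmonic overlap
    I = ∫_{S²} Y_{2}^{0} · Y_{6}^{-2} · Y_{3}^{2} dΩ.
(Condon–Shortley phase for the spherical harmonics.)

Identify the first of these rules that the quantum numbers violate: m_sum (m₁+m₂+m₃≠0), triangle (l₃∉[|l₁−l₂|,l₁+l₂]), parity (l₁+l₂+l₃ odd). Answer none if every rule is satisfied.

m₁+m₂+m₃ = 0 − 2 + 2 = 0  ✓
triangle: |2−6|=4 ≤ l₃=3 ≤ 2+6=8  ✗
parity: l₁+l₂+l₃ = 11 is odd

triangle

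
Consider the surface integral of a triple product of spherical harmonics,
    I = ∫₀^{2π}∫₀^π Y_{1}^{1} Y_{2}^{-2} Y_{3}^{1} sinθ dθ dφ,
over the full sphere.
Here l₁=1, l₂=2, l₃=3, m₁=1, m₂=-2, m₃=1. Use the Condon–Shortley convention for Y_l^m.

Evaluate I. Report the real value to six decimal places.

m-sum 0 ✓  L=6 even ✓  1≤3≤3 ✓
Π(2lᵢ+1) = 3×5×7 = 105
triangle coeff Δ(1,2,3) = 1/105
Σ_t [0,0]: t=0:+1/4 = 1/4
(3j)²=3/35 [(1 2 3; 0 0 0)], sign=-1
Σ_t [0,0]: t=0:+1/48 = 1/48
(3j)²=1/105 [(1 2 3; 1 -2 1)], sign=+1
⇒ 4πI² = 3/35
I = (-1)√(3/35/(4π)) = -0.08258890

-0.082589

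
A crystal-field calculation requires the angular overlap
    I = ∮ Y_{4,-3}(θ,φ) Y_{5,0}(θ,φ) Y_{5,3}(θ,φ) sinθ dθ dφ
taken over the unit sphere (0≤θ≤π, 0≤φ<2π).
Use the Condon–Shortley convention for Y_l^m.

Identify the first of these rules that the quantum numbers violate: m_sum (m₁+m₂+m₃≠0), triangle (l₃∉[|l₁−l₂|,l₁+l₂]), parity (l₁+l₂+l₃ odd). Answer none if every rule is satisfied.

none

Σmᵢ = 0  ✓
l₃∈[|l₁−l₂|,l₁+l₂]=[1,9], have l₃=5  ✓
Σlᵢ = 14 ⇒ even  ✓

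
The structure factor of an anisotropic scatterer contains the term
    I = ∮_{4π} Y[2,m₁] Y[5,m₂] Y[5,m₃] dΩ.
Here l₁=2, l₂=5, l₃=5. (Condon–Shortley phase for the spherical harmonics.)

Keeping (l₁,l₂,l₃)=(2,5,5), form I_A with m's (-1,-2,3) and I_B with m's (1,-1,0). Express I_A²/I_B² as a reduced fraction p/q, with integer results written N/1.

20/1

l's match ⇒ only the (l;m) 3-j factors differ between A and B.
A: triangle coeff Δ(2,5,5) = 1/38610; Σ_t [1,2]: t=1:−1/2880 t=2:+1/10080 = -1/4032; (3j)²=10/429 [(2 5 5; -1 -2 3)], sign=-1
B: triangle coeff Δ(2,5,5) = 1/38610; Σ_t [0,1]: t=0:+1/1152 t=1:−1/1440 = 1/5760; (3j)²=1/858 [(2 5 5; 1 -1 0)], sign=-1
I_A²/I_B² = (10/429)/(1/858) = 20/1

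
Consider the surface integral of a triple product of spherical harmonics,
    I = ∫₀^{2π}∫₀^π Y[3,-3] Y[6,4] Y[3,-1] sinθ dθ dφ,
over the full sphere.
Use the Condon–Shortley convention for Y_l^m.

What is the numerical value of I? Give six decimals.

Rules hold: Σm=0, L=12 even, 3≤3≤9.
N = 7·13·7 = 637
Δ = 6!·0!·6!/13! = 1/12012
Racah Σ t=3..3: t=3:−1/1296 = -1/1296
⇒ 3j(3 6 3; 0 0 0)² = 100/3003, sgn +1
Racah Σ t=6..6: t=6:+1/34560 = 1/34560
⇒ 3j(3 6 3; -3 4 -1)² = 5/286, sgn +1
4πI² = N·(3j₀)²·(3jₘ)² = 1750/4719
I = +1·√(0.370841/4π) = 0.17178653

0.171787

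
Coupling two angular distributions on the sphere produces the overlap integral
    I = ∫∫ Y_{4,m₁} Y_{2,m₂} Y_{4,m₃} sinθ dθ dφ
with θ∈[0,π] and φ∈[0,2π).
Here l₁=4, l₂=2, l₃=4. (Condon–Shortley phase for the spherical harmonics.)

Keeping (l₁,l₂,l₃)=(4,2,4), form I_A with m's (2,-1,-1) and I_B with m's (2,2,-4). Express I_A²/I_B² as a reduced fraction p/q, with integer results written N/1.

l's match ⇒ only the (l;m) 3-j factors differ between A and B.
A: triangle coeff Δ(4,2,4) = 1/13860; Σ_t [0,1]: t=0:+1/96 t=1:−1/240 = 1/160; (3j)²=27/1540 [(4 2 4; 2 -1 -1)], sign=-1
B: triangle coeff Δ(4,2,4) = 1/13860; Σ_t [2,2]: t=2:+1/2880 = 1/2880; (3j)²=2/165 [(4 2 4; 2 2 -4)], sign=+1
I_A²/I_B² = (27/1540)/(2/165) = 81/56

81/56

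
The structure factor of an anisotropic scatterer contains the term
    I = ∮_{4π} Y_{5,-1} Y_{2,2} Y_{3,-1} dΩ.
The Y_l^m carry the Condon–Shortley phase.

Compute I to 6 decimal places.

-0.092802

Rules hold: Σm=0, L=10 even, 3≤3≤7.
N = 11·5·7 = 385
Δ = 4!·6!·0!/11! = 1/2310
Racah Σ t=2..2: t=2:+1/144 = 1/144
⇒ 3j(5 2 3; 0 0 0)² = 10/231, sgn -1
Racah Σ t=4..4: t=4:+1/1152 = 1/1152
⇒ 3j(5 2 3; -1 2 -1)² = 1/154, sgn +1
4πI² = N·(3j₀)²·(3jₘ)² = 25/231
I = -1·√(0.108225/4π) = -0.09280237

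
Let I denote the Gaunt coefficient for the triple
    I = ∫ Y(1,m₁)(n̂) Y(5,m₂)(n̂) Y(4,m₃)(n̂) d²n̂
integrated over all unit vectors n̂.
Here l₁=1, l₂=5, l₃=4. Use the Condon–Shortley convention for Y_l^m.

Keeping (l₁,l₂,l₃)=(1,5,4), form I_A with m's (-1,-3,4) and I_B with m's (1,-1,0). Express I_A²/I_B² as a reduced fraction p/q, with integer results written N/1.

1/15

Shared (l₁,l₂,l₃)=(1,5,4): N and (l;000)² cancel in I_A²/I_B².
A: Δ = 2!·0!·8!/11! = 1/495; Racah Σ t=2..2: t=2:+1/80640 = 1/80640; ⇒ 3j(1 5 4; -1 -3 4)² = 1/495, sgn +1
B: Δ = 2!·0!·8!/11! = 1/495; Racah Σ t=0..0: t=0:+1/1152 = 1/1152; ⇒ 3j(1 5 4; 1 -1 0)² = 1/33, sgn +1
I_A²/I_B² = (1/495)/(1/33) = 1/15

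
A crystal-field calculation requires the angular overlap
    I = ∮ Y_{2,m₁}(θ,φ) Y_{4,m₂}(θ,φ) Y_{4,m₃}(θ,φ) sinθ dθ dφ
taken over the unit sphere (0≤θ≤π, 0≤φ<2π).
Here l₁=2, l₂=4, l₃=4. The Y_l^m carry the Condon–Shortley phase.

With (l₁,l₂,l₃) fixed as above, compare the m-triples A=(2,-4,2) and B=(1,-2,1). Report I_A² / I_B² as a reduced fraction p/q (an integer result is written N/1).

56/81

l's match ⇒ only the (l;m) 3-j factors differ between A and B.
A: triangle coeff Δ(2,4,4) = 1/13860; Σ_t [0,0]: t=0:+1/2880 = 1/2880; (3j)²=2/165 [(2 4 4; 2 -4 2)], sign=+1
B: triangle coeff Δ(2,4,4) = 1/13860; Σ_t [0,1]: t=0:+1/96 t=1:−1/240 = 1/160; (3j)²=27/1540 [(2 4 4; 1 -2 1)], sign=-1
I_A²/I_B² = (2/165)/(27/1540) = 56/81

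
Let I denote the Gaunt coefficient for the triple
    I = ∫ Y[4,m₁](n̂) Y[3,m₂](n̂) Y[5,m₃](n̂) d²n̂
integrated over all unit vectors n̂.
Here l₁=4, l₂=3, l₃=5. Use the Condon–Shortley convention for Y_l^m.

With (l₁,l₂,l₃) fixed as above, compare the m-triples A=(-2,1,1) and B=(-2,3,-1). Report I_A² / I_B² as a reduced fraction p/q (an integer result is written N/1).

Shared (l₁,l₂,l₃)=(4,3,5): N and (l;000)² cancel in I_A²/I_B².
A: Δ = 2!·6!·4!/13! = 1/180180; Racah Σ t=0..2: t=0:+1/34560 t=1:−1/720 t=2:+1/384 = 43/34560; ⇒ 3j(4 3 5; -2 1 1)² = 1849/180180, sgn +1
B: Δ = 2!·6!·4!/13! = 1/180180; Racah Σ t=2..2: t=2:+1/2304 = 1/2304; ⇒ 3j(4 3 5; -2 3 -1)² = 75/4004, sgn +1
I_A²/I_B² = (1849/180180)/(75/4004) = 1849/3375

1849/3375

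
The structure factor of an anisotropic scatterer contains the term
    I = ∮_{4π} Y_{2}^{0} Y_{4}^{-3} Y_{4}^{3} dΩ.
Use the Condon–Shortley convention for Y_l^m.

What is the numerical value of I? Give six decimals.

Checks pass: Σm=0; 10 even; l₃=4∈[2,6].
(2·2+1)(2·4+1)(2·4+1) = 405
Δ: 2! 2! 6! / 11! → 1/13860
sum: t=0:+1/192 t=1:−1/36 t=2:+1/192 = -5/288
3j²(2 4 4; 0 0 0) = Δ·Π!·Σ² = 20/693  (sign -1)
sum: t=0:+1/480 t=1:−1/720 = 1/1440
3j²(2 4 4; 0 -3 3) = Δ·Π!·Σ² = 7/1980  (sign -1)
combine: 4πI² = 405·20/693·7/1980 = 5/121
take √, sign +1: I = 0.05734392

0.057344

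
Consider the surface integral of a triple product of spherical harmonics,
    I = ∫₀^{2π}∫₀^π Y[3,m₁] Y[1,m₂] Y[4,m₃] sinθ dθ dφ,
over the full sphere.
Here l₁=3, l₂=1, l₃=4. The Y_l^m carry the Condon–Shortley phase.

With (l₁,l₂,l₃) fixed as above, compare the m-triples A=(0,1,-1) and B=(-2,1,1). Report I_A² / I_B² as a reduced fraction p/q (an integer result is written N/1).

10/3

l's match ⇒ only the (l;m) 3-j factors differ between A and B.
A: triangle coeff Δ(3,1,4) = 1/252; Σ_t [0,0]: t=0:+1/72 = 1/72; (3j)²=5/126 [(3 1 4; 0 1 -1)], sign=-1
B: triangle coeff Δ(3,1,4) = 1/252; Σ_t [0,0]: t=0:+1/240 = 1/240; (3j)²=1/84 [(3 1 4; -2 1 1)], sign=-1
I_A²/I_B² = (5/126)/(1/84) = 10/3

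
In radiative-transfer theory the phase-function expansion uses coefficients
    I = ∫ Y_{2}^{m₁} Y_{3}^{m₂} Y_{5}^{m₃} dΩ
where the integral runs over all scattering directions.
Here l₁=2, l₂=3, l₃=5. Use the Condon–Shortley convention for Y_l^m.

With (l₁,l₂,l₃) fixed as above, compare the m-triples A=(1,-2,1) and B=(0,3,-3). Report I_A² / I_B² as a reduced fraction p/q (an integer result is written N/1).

l's match ⇒ only the (l;m) 3-j factors differ between A and B.
A: triangle coeff Δ(2,3,5) = 1/2310; Σ_t [0,0]: t=0:+1/720 = 1/720; (3j)²=4/385 [(2 3 5; 1 -2 1)], sign=+1
B: triangle coeff Δ(2,3,5) = 1/2310; Σ_t [0,0]: t=0:+1/2880 = 1/2880; (3j)²=2/165 [(2 3 5; 0 3 -3)], sign=+1
I_A²/I_B² = (4/385)/(2/165) = 6/7

6/7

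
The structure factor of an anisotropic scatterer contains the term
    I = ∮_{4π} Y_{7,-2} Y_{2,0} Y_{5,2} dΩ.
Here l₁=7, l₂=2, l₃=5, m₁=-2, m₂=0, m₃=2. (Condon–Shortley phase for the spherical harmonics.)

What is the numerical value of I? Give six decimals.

Rules hold: Σm=0, L=14 even, 5≤5≤9.
N = 15·5·11 = 825
Δ = 4!·10!·0!/15! = 1/15015
Racah Σ t=2..2: t=2:+1/57600 = 1/57600
⇒ 3j(7 2 5; 0 0 0)² = 21/715, sgn -1
Racah Σ t=2..2: t=2:+1/120960 = 1/120960
⇒ 3j(7 2 5; -2 0 2)² = 24/1001, sgn -1
4πI² = N·(3j₀)²·(3jₘ)² = 1080/1859
I = +1·√(0.580958/4π) = 0.21501425

0.215014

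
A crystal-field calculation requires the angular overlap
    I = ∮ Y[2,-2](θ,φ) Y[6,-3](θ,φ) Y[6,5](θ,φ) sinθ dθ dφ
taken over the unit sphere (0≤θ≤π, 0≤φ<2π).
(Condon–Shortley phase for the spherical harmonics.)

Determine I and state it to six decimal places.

0.120286

Rules hold: Σm=0, L=14 even, 4≤6≤8.
N = 5·13·13 = 845
Δ = 2!·2!·10!/15! = 1/90090
Racah Σ t=0..2: t=0:+1/69120 t=1:−1/14400 t=2:+1/69120 = -7/172800
⇒ 3j(2 6 6; 0 0 0)² = 14/715, sgn -1
Racah Σ t=2..2: t=2:+1/1451520 = 1/1451520
⇒ 3j(2 6 6; -2 -3 5)² = 1/91, sgn -1
4πI² = N·(3j₀)²·(3jₘ)² = 2/11
I = +1·√(0.181818/4π) = 0.12028562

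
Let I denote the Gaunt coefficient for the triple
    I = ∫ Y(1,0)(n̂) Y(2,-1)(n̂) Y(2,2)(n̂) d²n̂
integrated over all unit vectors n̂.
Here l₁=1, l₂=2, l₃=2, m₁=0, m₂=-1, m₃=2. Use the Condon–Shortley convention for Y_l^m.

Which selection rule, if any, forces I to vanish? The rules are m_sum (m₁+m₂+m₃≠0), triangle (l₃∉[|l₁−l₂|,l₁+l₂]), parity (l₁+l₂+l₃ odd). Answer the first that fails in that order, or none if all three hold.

Σmᵢ = 1  ✗
l₃∈[|l₁−l₂|,l₁+l₂]=[1,3], have l₃=2
Σlᵢ = 5 ⇒ odd

m_sum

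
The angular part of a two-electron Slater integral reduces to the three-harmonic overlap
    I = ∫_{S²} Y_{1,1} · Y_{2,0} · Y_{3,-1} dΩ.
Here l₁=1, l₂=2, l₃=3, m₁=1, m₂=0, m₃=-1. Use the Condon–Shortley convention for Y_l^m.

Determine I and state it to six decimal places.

-0.202301

m-sum 0 ✓  L=6 even ✓  1≤3≤3 ✓
Π(2lᵢ+1) = 3×5×7 = 105
triangle coeff Δ(1,2,3) = 1/105
Σ_t [0,0]: t=0:+1/4 = 1/4
(3j)²=3/35 [(1 2 3; 0 0 0)], sign=-1
Σ_t [0,0]: t=0:+1/8 = 1/8
(3j)²=2/35 [(1 2 3; 1 0 -1)], sign=+1
⇒ 4πI² = 18/35
I = (-1)√(18/35/(4π)) = -0.20230066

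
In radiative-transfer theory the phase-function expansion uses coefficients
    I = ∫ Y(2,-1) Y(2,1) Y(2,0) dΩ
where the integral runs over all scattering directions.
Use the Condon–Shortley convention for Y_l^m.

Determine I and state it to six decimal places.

-0.090112

Checks pass: Σm=0; 6 even; l₃=2∈[0,4].
(2·2+1)(2·2+1)(2·2+1) = 125
Δ: 2! 2! 2! / 7! → 1/630
sum: t=0:+1/8 t=1:−1/1 t=2:+1/8 = -3/4
3j²(2 2 2; 0 0 0) = Δ·Π!·Σ² = 2/35  (sign -1)
sum: t=1:−1/4 t=2:+1/2 = 1/4
3j²(2 2 2; -1 1 0) = Δ·Π!·Σ² = 1/70  (sign +1)
combine: 4πI² = 125·2/35·1/70 = 5/49
take √, sign -1: I = -0.09011188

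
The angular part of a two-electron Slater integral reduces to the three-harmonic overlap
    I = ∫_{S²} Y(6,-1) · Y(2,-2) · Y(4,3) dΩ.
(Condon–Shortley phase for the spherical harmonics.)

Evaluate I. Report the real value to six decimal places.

-0.035563

m-sum 0 ✓  L=12 even ✓  4≤4≤8 ✓
Π(2lᵢ+1) = 13×5×9 = 585
triangle coeff Δ(6,2,4) = 1/6435
Σ_t [2,2]: t=2:+1/2304 = 1/2304
(3j)²=5/143 [(6 2 4; 0 0 0)], sign=+1
Σ_t [0,0]: t=0:+1/120960 = 1/120960
(3j)²=1/1287 [(6 2 4; -1 -2 3)], sign=-1
⇒ 4πI² = 25/1573
I = (-1)√(25/1573/(4π)) = -0.03556319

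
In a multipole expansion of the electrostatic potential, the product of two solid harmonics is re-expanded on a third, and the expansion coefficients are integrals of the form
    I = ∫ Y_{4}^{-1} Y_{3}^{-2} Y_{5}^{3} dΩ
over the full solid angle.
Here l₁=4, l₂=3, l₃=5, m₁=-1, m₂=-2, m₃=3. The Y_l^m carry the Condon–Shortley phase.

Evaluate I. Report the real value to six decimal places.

-0.035836

Checks pass: Σm=0; 12 even; l₃=5∈[1,7].
(2·4+1)(2·3+1)(2·5+1) = 693
Δ: 2! 6! 4! / 13! → 1/180180
sum: t=0:+1/576 t=1:−1/144 t=2:+1/576 = -1/288
3j²(4 3 5; 0 0 0) = Δ·Π!·Σ² = 20/1001  (sign +1)
sum: t=0:+1/1440 t=1:−1/1152 = -1/5760
3j²(4 3 5; -1 -2 3) = Δ·Π!·Σ² = 1/858  (sign -1)
combine: 4πI² = 693·20/1001·1/858 = 30/1859
take √, sign -1: I = -0.03583571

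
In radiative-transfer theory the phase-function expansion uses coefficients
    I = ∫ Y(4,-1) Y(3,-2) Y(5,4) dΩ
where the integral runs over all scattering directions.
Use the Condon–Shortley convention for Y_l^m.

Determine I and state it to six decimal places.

Σmᵢ = 1 ≠ 0, so the φ-integral vanishes; I = 0

0.000000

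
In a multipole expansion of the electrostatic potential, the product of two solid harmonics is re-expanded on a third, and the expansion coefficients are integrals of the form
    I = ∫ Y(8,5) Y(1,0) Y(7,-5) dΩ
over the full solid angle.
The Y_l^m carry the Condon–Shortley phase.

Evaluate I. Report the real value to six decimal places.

Rules hold: Σm=0, L=16 even, 7≤7≤9.
N = 17·3·15 = 765
Δ = 2!·14!·0!/17! = 1/2040
Racah Σ t=1..1: t=1:−1/25401600 = -1/25401600
⇒ 3j(8 1 7; 0 0 0)² = 8/255, sgn +1
Racah Σ t=1..1: t=1:−1/958003200 = -1/958003200
⇒ 3j(8 1 7; 5 0 -5)² = 13/680, sgn -1
4πI² = N·(3j₀)²·(3jₘ)² = 39/85
I = -1·√(0.458824/4π) = -0.19108118

-0.191081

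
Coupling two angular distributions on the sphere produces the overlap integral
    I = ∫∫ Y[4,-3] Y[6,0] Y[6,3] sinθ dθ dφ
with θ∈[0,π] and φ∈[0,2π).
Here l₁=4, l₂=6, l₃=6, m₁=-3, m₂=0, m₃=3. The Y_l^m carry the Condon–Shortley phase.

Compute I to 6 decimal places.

Rules hold: Σm=0, L=16 even, 2≤6≤10.
N = 9·13·13 = 1521
Δ = 4!·4!·8!/17! = 1/15315300
Racah Σ t=0..4: t=0:+1/829440 t=1:−1/25920 t=2:+1/9216 t=3:−1/25920 t=4:+1/829440 = 7/207360
⇒ 3j(4 6 6; 0 0 0)² = 28/2431, sgn +1
Racah Σ t=3..4: t=3:−1/103680 t=4:+1/207360 = -1/207360
⇒ 3j(4 6 6; -3 0 3)² = 21/2431, sgn +1
4πI² = N·(3j₀)²·(3jₘ)² = 5292/34969
I = +1·√(0.151334/4π) = 0.10973960

0.109740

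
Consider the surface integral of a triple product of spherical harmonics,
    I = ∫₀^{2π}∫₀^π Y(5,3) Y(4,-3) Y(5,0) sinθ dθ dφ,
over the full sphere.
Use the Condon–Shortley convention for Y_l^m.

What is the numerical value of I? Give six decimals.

Checks pass: Σm=0; 14 even; l₃=5∈[1,9].
(2·5+1)(2·4+1)(2·5+1) = 1089
Δ: 4! 6! 4! / 15! → 1/3153150
sum: t=0:+1/69120 t=1:−1/1728 t=2:+1/576 t=3:−1/1728 t=4:+1/69120 = 7/11520
3j²(5 4 5; 0 0 0) = Δ·Π!·Σ² = 2/143  (sign -1)
sum: t=0:+1/6912 t=1:−1/17280 = 1/11520
3j²(5 4 5; 3 -3 0) = Δ·Π!·Σ² = 2/143  (sign -1)
combine: 4πI² = 1089·2/143·2/143 = 36/169
take √, sign +1: I = 0.13019760

0.130198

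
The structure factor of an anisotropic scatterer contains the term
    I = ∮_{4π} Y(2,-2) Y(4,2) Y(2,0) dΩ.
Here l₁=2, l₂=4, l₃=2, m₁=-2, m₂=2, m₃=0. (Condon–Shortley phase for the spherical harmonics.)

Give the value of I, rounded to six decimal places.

Checks pass: Σm=0; 8 even; l₃=2∈[2,6].
(2·2+1)(2·4+1)(2·2+1) = 225
Δ: 4! 0! 4! / 9! → 1/630
sum: t=2:+1/16 = 1/16
3j²(2 4 2; 0 0 0) = Δ·Π!·Σ² = 2/35  (sign +1)
sum: t=4:+1/96 = 1/96
3j²(2 4 2; -2 2 0) = Δ·Π!·Σ² = 1/42  (sign +1)
combine: 4πI² = 225·2/35·1/42 = 15/49
take √, sign +1: I = 0.15607835

0.156078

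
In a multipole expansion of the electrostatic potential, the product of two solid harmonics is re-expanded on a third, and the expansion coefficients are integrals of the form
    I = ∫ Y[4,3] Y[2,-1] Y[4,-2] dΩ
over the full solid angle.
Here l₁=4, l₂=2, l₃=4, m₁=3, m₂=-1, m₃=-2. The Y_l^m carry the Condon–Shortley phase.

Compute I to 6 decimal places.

-0.187702

Checks pass: Σm=0; 10 even; l₃=4∈[2,6].
(2·4+1)(2·2+1)(2·4+1) = 405
Δ: 2! 6! 2! / 11! → 1/13860
sum: t=0:+1/192 t=1:−1/36 t=2:+1/192 = -5/288
3j²(4 2 4; 0 0 0) = Δ·Π!·Σ² = 20/693  (sign -1)
sum: t=0:+1/240 t=1:−1/1440 = 1/288
3j²(4 2 4; 3 -1 -2) = Δ·Π!·Σ² = 5/132  (sign +1)
combine: 4πI² = 405·20/693·5/132 = 375/847
take √, sign -1: I = -0.18770204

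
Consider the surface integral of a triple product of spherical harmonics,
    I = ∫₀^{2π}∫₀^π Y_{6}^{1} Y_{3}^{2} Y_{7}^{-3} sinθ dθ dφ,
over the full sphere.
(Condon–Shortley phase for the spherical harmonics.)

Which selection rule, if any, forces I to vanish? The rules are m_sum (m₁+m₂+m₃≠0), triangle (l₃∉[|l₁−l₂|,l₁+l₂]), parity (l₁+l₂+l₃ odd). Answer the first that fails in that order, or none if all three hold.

none

Σmᵢ = 0  ✓
l₃∈[|l₁−l₂|,l₁+l₂]=[3,9], have l₃=7  ✓
Σlᵢ = 16 ⇒ even  ✓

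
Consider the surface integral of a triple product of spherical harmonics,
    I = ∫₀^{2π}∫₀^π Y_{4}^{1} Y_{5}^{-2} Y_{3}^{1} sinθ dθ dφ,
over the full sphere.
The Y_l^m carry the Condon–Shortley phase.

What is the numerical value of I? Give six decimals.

0.148044

Rules hold: Σm=0, L=12 even, 1≤3≤9.
N = 9·11·7 = 693
Δ = 6!·2!·4!/13! = 1/180180
Racah Σ t=2..4: t=2:+1/576 t=3:−1/144 t=4:+1/576 = -1/288
⇒ 3j(4 5 3; 0 0 0)² = 20/1001, sgn +1
Racah Σ t=1..3: t=1:−1/960 t=2:+1/288 t=3:−1/1728 = 1/540
⇒ 3j(4 5 3; 1 -2 1)² = 128/6435, sgn +1
4πI² = N·(3j₀)²·(3jₘ)² = 512/1859
I = +1·√(0.275417/4π) = 0.14804384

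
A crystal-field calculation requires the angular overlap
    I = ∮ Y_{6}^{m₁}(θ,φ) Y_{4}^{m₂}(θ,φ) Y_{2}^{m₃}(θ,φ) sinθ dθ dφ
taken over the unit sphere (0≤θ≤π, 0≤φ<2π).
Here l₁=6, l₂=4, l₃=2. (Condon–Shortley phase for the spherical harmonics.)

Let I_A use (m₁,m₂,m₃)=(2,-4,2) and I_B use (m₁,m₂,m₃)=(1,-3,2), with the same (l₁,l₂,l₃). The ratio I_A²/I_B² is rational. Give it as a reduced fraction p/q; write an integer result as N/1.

1/5

l's match ⇒ only the (l;m) 3-j factors differ between A and B.
A: triangle coeff Δ(6,4,2) = 1/6435; Σ_t [0,0]: t=0:+1/967680 = 1/967680; (3j)²=1/6435 [(6 4 2; 2 -4 2)], sign=+1
B: triangle coeff Δ(6,4,2) = 1/6435; Σ_t [1,1]: t=1:−1/120960 = -1/120960; (3j)²=1/1287 [(6 4 2; 1 -3 2)], sign=-1
I_A²/I_B² = (1/6435)/(1/1287) = 1/5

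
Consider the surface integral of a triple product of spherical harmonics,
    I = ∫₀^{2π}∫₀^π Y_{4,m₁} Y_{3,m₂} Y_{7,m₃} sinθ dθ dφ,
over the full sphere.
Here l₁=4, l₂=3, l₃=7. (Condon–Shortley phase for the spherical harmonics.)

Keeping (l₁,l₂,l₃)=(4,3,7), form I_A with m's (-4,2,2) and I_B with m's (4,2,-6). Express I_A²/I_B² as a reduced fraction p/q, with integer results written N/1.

1/143

Same 4,3,7: normalisation and zero-m 3j drop out of the ratio.
A: Δ: 0! 8! 6! / 15! → 1/45045; sum: t=0:+1/4838400 = 1/4838400; 3j²(4 3 7; -4 2 2) = Δ·Π!·Σ² = 1/5005  (sign -1)
B: Δ: 0! 8! 6! / 15! → 1/45045; sum: t=0:+1/4838400 = 1/4838400; 3j²(4 3 7; 4 2 -6) = Δ·Π!·Σ² = 1/35  (sign -1)
I_A²/I_B² = (1/5005)/(1/35) = 1/143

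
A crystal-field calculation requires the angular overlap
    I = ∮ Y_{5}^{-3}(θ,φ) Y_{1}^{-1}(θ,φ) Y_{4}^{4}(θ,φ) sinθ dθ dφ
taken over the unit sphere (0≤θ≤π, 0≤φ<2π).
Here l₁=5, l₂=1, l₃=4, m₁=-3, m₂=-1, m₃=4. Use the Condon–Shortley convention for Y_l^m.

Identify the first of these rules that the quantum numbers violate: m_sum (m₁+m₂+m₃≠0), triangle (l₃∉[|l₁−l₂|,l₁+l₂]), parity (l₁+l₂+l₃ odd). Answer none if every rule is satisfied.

m₁+m₂+m₃ = -3 − 1 + 4 = 0  ✓
triangle: |5−1|=4 ≤ l₃=4 ≤ 5+1=6  ✓
parity: l₁+l₂+l₃ = 10 is even  ✓

none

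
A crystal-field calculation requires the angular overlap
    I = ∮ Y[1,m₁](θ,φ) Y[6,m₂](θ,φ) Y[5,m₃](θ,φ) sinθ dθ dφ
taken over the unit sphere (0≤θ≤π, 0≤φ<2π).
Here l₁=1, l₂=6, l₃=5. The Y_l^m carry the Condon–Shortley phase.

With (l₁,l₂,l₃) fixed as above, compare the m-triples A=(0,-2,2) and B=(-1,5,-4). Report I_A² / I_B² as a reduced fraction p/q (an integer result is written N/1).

Same 1,6,5: normalisation and zero-m 3j drop out of the ratio.
A: Δ: 2! 0! 10! / 13! → 1/858; sum: t=1:−1/30240 = -1/30240; 3j²(1 6 5; 0 -2 2) = Δ·Π!·Σ² = 16/429  (sign +1)
B: Δ: 2! 0! 10! / 13! → 1/858; sum: t=2:+1/725760 = 1/725760; 3j²(1 6 5; -1 5 -4) = Δ·Π!·Σ² = 5/78  (sign -1)
I_A²/I_B² = (16/429)/(5/78) = 32/55

32/55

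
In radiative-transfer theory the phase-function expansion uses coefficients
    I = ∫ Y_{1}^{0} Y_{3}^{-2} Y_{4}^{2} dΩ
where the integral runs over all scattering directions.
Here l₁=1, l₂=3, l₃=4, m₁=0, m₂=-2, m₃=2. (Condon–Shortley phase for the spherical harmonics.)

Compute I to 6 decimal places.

0.213244

m-sum 0 ✓  L=8 even ✓  2≤4≤4 ✓
Π(2lᵢ+1) = 3×7×9 = 189
triangle coeff Δ(1,3,4) = 1/252
Σ_t [0,0]: t=0:+1/36 = 1/36
(3j)²=4/63 [(1 3 4; 0 0 0)], sign=+1
Σ_t [0,0]: t=0:+1/120 = 1/120
(3j)²=1/21 [(1 3 4; 0 -2 2)], sign=+1
⇒ 4πI² = 4/7
I = (+1)√(4/7/(4π)) = 0.21324362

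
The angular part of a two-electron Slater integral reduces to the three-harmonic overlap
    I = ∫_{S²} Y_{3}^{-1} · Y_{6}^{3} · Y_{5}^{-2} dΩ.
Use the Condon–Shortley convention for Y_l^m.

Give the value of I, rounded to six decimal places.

Rules hold: Σm=0, L=14 even, 3≤5≤9.
N = 7·13·11 = 1001
Δ = 4!·2!·8!/15! = 1/675675
Racah Σ t=1..3: t=1:−1/8640 t=2:+1/2304 t=3:−1/8640 = 7/34560
⇒ 3j(3 6 5; 0 0 0)² = 7/429, sgn -1
Racah Σ t=2..4: t=2:+1/40320 t=3:−1/8640 t=4:+1/34560 = -1/16128
⇒ 3j(3 6 5; -1 3 -2)² = 18/1001, sgn +1
4πI² = N·(3j₀)²·(3jₘ)² = 42/143
I = -1·√(0.293706/4π) = -0.15288036

-0.152880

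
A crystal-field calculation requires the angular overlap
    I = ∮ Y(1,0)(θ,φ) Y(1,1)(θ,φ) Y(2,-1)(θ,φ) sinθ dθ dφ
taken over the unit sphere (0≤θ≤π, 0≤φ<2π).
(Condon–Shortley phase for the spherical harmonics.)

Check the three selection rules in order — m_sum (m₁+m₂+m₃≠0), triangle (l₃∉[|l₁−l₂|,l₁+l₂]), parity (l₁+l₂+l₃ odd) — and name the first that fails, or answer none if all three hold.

azimuthal sum: 0 + 1 − 1 = 0  ✓
0 ≤ 2 ≤ 2 (triangle on l)  ✓
L = 1 + 1 + 2 = 4 (even)  ✓

none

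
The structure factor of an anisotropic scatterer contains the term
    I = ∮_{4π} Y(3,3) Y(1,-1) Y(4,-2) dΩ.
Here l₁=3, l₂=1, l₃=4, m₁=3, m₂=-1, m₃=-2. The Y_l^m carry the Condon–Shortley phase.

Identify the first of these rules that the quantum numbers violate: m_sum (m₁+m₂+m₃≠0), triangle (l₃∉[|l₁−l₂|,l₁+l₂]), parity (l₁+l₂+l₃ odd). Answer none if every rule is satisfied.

m₁+m₂+m₃ = 3 − 1 − 2 = 0  ✓
triangle: |3−1|=2 ≤ l₃=4 ≤ 3+1=4  ✓
parity: l₁+l₂+l₃ = 8 is even  ✓

none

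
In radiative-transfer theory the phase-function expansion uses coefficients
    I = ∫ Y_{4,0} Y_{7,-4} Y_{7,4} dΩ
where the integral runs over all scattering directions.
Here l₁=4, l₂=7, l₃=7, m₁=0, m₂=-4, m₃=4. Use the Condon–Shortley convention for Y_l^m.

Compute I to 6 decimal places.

-0.116089

m-sum 0 ✓  L=18 even ✓  3≤7≤11 ✓
Π(2lᵢ+1) = 9×15×15 = 2025
triangle coeff Δ(4,7,7) = 1/58198140
Σ_t [0,4]: t=0:+1/17418240 t=1:−1/622080 t=2:+1/230400 t=3:−1/622080 t=4:+1/17418240 = 1/806400
(3j)²=2268/230945 [(4 7 7; 0 0 0)], sign=-1
Σ_t [0,3]: t=0:+1/17418240 t=1:−1/2903040 t=2:+1/5806080 t=3:−1/130636800 = -1/8164800
(3j)²=11264/1322685 [(4 7 7; 0 -4 4)], sign=+1
⇒ 4πI² = 2985984/17631601
I = (-1)√(2985984/17631601/(4π)) = -0.11608950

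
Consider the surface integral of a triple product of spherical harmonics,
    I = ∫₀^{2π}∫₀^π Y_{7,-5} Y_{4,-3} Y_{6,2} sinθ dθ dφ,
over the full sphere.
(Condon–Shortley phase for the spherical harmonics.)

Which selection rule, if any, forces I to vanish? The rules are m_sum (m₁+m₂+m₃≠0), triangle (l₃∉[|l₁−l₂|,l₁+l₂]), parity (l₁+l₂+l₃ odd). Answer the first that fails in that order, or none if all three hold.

m₁+m₂+m₃ = -5 − 3 + 2 = -6  ✗
triangle: |7−4|=3 ≤ l₃=6 ≤ 7+4=11
parity: l₁+l₂+l₃ = 17 is odd

m_sum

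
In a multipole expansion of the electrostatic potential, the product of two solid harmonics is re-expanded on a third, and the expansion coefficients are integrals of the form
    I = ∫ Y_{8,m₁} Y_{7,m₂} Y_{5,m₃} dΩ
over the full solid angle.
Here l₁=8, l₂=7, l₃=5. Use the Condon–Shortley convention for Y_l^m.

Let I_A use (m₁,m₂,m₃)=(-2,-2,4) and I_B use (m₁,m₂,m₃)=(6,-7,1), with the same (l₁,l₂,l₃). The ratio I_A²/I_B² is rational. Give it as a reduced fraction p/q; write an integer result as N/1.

32256/102245

Same 8,7,5: normalisation and zero-m 3j drop out of the ratio.
A: Δ: 10! 6! 4! / 21! → 1/814773960; sum: t=4:+1/74649600 t=5:−1/41472000 = -1/93312000; 3j²(8 7 5; -2 -2 4) = Δ·Π!·Σ² = 1344/230945  (sign +1)
B: Δ: 10! 6! 4! / 21! → 1/814773960; sum: t=0:+1/4180377600 = 1/4180377600; 3j²(8 7 5; 6 -7 1) = Δ·Π!·Σ² = 143/7752  (sign +1)
I_A²/I_B² = (1344/230945)/(143/7752) = 32256/102245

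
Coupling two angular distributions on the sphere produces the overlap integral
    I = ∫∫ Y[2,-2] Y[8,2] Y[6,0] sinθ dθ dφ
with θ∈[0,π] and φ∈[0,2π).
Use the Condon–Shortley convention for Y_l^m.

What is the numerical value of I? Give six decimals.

0.122977

m-sum 0 ✓  L=16 even ✓  6≤6≤10 ✓
Π(2lᵢ+1) = 5×17×13 = 1105
triangle coeff Δ(2,8,6) = 1/30940
Σ_t [2,2]: t=2:+1/2073600 = 1/2073600
(3j)²=28/1105 [(2 8 6; 0 0 0)], sign=+1
Σ_t [4,4]: t=4:+1/12441600 = 1/12441600
(3j)²=3/442 [(2 8 6; -2 2 0)], sign=+1
⇒ 4πI² = 42/221
I = (+1)√(42/221/(4π)) = 0.12297691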